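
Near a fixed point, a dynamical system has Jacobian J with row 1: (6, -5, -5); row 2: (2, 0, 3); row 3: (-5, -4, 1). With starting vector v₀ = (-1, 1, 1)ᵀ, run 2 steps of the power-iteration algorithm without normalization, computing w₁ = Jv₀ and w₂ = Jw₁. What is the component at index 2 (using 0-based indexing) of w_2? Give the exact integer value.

78

w1 = Jv₀ = (6·(-1) + (-5)·1 + (-5)·1; 2·(-1) + 0·1 + 3·1; (-5)·(-1) + (-4)·1 + 1·1) = (-16, 1, 2)
w2 = Jw1 = (6·(-16) + (-5)·1 + (-5)·2; 2·(-16) + 0·1 + 3·2; (-5)·(-16) + (-4)·1 + 1·2) = (-111, -26, 78)
The requested component of w2 is 78.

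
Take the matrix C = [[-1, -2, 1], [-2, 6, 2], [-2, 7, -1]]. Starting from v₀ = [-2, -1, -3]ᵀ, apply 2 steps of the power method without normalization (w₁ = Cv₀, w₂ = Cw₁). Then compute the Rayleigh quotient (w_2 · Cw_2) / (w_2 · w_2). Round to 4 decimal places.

λ ≈ 6.7960

w1 = Cv₀ = ((-1)·(-2) + (-2)·(-1) + 1·(-3); (-2)·(-2) + 6·(-1) + 2·(-3); (-2)·(-2) + 7·(-1) + (-1)·(-3)) = (1, -8, 0)
w2 = Cw1 = ((-1)·1 + (-2)·(-8) + 1·0; (-2)·1 + 6·(-8) + 2·0; (-2)·1 + 7·(-8) + (-1)·0) = (15, -50, -58)
Cw2 = (27, -446, -322)
w2·Cw2 = 15·27 + (-50)·(-446) + (-58)·(-322) = 41381; w2·w2 = 15·15 + (-50)·(-50) + (-58)·(-58) = 6089
λ ≈ 41381/6089 = 6.7960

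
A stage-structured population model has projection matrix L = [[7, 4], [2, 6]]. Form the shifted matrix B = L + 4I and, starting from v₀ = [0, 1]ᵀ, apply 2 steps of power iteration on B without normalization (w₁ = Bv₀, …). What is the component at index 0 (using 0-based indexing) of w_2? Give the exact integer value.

B = L + 4I has rows (11, 4); (2, 10)
w1 = Bv₀ = (11·0 + 4·1; 2·0 + 10·1) = (4, 10)
w2 = Bw1 = (11·4 + 4·10; 2·4 + 10·10) = (84, 108)
Requested component of w2: 84

84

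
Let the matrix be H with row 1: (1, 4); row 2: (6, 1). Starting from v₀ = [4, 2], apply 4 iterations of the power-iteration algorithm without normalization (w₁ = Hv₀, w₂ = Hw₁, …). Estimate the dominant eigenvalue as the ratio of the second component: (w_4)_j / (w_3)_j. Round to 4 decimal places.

λ ≈ 4.8388

w1 = Hv₀ = (1·4 + 4·2; 6·4 + 1·2) = (12, 26)
w2 = Hw1 = (1·12 + 4·26; 6·12 + 1·26) = (116, 98)
w3 = Hw2 = (508, 794)
w4 = Hw3 = (3684, 3842)
Ratio at component: 3842 / 794 = 4.8388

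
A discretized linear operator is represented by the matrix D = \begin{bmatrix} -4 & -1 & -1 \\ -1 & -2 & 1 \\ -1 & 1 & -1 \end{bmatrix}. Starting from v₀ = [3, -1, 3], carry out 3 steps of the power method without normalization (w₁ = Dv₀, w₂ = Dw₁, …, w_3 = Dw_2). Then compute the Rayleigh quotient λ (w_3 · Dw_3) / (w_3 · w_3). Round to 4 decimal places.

λ ≈ -4.4523

w1 = Dv₀ = ((-4)·3 + (-1)·(-1) + (-1)·3; (-1)·3 + (-2)·(-1) + 1·3; (-1)·3 + 1·(-1) + (-1)·3) = (-14, 2, -7)
w2 = Dw1 = ((-4)·(-14) + (-1)·2 + (-1)·(-7); (-1)·(-14) + (-2)·2 + 1·(-7); (-1)·(-14) + 1·2 + (-1)·(-7)) = (61, 3, 23)
w3 = Dw2 = (-270, -44, -81)
Dw3 = (1205, 277, 307)
w3·Dw3 = (-270)·1205 + (-44)·277 + (-81)·307 = -362405; w3·w3 = (-270)·(-270) + (-44)·(-44) + (-81)·(-81) = 81397
λ ≈ -362405/81397 = -4.4523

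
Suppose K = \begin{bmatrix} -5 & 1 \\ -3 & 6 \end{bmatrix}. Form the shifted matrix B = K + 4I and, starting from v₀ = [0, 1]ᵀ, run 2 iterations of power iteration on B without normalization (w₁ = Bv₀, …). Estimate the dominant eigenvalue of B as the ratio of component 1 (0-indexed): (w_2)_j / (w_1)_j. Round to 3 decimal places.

B = K + 4I has rows (-1, 1); (-3, 10)
w1 = Bv₀ = ((-1)·0 + 1·1; (-3)·0 + 10·1) = (1, 10)
w2 = Bw1 = ((-1)·1 + 1·10; (-3)·1 + 10·10) = (9, 97)
Ratio: 97/10 = 9.700

9.700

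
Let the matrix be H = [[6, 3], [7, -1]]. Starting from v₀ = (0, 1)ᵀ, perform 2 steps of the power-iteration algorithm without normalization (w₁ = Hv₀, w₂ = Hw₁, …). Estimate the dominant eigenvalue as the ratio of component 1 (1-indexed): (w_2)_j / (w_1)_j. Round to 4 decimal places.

w1 = Hv₀ = (3, -1)
w2 = Hw1 = (15, 22)
Ratio at component: 15 / 3 = 5.0000

λ ≈ 5.0000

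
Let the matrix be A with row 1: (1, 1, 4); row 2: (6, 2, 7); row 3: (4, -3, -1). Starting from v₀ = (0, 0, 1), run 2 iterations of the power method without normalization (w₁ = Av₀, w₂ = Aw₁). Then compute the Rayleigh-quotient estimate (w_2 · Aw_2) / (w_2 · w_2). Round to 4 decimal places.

w1 = Av₀ = (1·0 + 1·0 + 4·1; 6·0 + 2·0 + 7·1; 4·0 + (-3)·0 + (-1)·1) = (4, 7, -1)
w2 = Aw1 = (1·4 + 1·7 + 4·(-1); 6·4 + 2·7 + 7·(-1); 4·4 + (-3)·7 + (-1)·(-1)) = (7, 31, -4)
Aw2 = (22, 76, -61)
w2·Aw2 = 7·22 + 31·76 + (-4)·(-61) = 2754; w2·w2 = 7·7 + 31·31 + (-4)·(-4) = 1026
λ ≈ 2754/1026 = 2.6842

2.6842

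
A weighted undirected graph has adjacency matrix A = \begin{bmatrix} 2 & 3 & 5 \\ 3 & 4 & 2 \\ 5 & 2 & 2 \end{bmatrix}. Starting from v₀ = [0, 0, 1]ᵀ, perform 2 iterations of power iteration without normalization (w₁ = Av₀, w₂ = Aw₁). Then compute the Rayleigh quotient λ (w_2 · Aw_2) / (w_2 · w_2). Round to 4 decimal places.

λ ≈ 9.1427

w1 = Av₀ = (2·0 + 3·0 + 5·1; 3·0 + 4·0 + 2·1; 5·0 + 2·0 + 2·1) = (5, 2, 2)
w2 = Aw1 = (2·5 + 3·2 + 5·2; 3·5 + 4·2 + 2·2; 5·5 + 2·2 + 2·2) = (26, 27, 33)
Aw2 = (298, 252, 250)
w2·Aw2 = 26·298 + 27·252 + 33·250 = 22802; w2·w2 = 26·26 + 27·27 + 33·33 = 2494
λ ≈ 22802/2494 = 9.1427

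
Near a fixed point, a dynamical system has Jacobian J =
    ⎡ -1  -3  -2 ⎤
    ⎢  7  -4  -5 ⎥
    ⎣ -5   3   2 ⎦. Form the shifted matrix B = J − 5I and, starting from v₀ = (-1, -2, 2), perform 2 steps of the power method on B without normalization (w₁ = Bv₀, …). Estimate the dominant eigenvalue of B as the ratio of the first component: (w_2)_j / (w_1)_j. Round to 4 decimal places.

-4.6250

B = J − 5I has rows (-6, -3, -2); (7, -9, -5); (-5, 3, -3)
w1 = Bv₀ = (8, 1, -7)
w2 = Bw1 = (-37, 82, -16)
Ratio: -37/8 = -4.6250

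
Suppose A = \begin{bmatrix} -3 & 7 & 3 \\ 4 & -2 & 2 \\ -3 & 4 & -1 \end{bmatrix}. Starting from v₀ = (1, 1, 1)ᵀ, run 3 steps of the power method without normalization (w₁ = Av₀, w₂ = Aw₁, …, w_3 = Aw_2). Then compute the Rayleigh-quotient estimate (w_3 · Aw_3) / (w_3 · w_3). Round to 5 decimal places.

-4.61990

w1 = Av₀ = (7, 4, 0)
w2 = Aw1 = (7, 20, -5)
w3 = Aw2 = (104, -22, 64)
Aw3 = (-274, 588, -464)
w3·Aw3 = 104·(-274) + (-22)·588 + 64·(-464) = -71128; w3·w3 = 104·104 + (-22)·(-22) + 64·64 = 15396
λ ≈ -71128/15396 = -4.61990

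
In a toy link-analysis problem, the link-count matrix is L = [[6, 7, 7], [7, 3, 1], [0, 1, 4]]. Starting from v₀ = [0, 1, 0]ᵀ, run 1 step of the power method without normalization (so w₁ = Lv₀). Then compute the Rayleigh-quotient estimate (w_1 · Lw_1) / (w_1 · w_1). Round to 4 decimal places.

w1 = Lv₀ = (6·0 + 7·1 + 7·0; 7·0 + 3·1 + 1·0; 0·0 + 1·1 + 4·0) = (7, 3, 1)
Lw1 = (70, 59, 7)
w1·Lw1 = 7·70 + 3·59 + 1·7 = 674; w1·w1 = 7·7 + 3·3 + 1·1 = 59
λ ≈ 674/59 = 11.4237

11.4237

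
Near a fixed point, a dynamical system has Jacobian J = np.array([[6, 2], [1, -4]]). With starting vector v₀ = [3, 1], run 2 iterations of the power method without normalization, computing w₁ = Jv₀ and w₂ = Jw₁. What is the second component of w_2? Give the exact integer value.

w1 = Jv₀ = (20, -1)
w2 = Jw1 = (118, 24)
The requested component of w2 is 24.

24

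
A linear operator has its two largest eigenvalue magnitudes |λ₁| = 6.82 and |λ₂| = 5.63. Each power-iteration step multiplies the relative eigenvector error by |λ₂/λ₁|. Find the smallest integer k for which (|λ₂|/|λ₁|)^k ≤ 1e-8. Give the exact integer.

|λ₂/λ₁| = 5.63/6.82 = 0.82551
Need k ≥ ln(1e-8) / ln(0.82551) = -18.4207 / -0.1918 ≈ 96.066
Smallest integer k satisfying the bound: 97

97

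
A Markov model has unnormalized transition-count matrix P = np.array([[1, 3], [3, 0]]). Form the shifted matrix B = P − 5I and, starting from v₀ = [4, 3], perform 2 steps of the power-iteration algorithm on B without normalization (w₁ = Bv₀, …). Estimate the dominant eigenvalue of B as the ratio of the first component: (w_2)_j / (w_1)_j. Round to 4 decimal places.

B = P − 5I has rows (-4, 3); (3, -5)
w1 = Bv₀ = ((-4)·4 + 3·3; 3·4 + (-5)·3) = (-7, -3)
w2 = Bw1 = ((-4)·(-7) + 3·(-3); 3·(-7) + (-5)·(-3)) = (19, -6)
Ratio: 19/-7 = -2.7143

-2.7143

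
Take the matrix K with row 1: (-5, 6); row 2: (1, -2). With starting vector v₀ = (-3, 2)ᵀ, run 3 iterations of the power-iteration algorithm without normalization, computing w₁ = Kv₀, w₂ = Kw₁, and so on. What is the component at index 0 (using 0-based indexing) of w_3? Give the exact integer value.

w1 = Kv₀ = (27, -7)
w2 = Kw1 = (-177, 41)
w3 = Kw2 = (1131, -259)
The requested component of w3 is 1131.

1131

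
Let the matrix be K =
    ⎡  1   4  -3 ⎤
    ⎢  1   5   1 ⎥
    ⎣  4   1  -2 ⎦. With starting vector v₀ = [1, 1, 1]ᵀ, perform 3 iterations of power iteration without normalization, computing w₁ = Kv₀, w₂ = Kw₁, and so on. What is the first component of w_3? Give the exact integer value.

154

w1 = Kv₀ = (1·1 + 4·1 + (-3)·1; 1·1 + 5·1 + 1·1; 4·1 + 1·1 + (-2)·1) = (2, 7, 3)
w2 = Kw1 = (1·2 + 4·7 + (-3)·3; 1·2 + 5·7 + 1·3; 4·2 + 1·7 + (-2)·3) = (21, 40, 9)
w3 = Kw2 = (154, 230, 106)
The requested component of w3 is 154.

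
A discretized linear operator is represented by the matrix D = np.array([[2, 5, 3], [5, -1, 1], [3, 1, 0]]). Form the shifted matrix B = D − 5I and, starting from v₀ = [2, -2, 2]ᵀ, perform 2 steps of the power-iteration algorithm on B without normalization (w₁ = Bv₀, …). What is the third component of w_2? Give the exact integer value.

24

B = D − 5I has rows (-3, 5, 3); (5, -6, 1); (3, 1, -5)
w1 = Bv₀ = ((-3)·2 + 5·(-2) + 3·2; 5·2 + (-6)·(-2) + 1·2; 3·2 + 1·(-2) + (-5)·2) = (-10, 24, -6)
w2 = Bw1 = ((-3)·(-10) + 5·24 + 3·(-6); 5·(-10) + (-6)·24 + 1·(-6); 3·(-10) + 1·24 + (-5)·(-6)) = (132, -200, 24)
Requested component of w2: 24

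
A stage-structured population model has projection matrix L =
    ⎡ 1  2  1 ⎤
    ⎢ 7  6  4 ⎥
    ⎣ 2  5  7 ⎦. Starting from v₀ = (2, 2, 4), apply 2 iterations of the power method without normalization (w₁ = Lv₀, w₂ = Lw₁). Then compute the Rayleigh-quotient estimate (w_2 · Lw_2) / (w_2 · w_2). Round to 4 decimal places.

w1 = Lv₀ = (1·2 + 2·2 + 1·4; 7·2 + 6·2 + 4·4; 2·2 + 5·2 + 7·4) = (10, 42, 42)
w2 = Lw1 = (1·10 + 2·42 + 1·42; 7·10 + 6·42 + 4·42; 2·10 + 5·42 + 7·42) = (136, 490, 524)
Lw2 = (1640, 5988, 6390)
w2·Lw2 = 136·1640 + 490·5988 + 524·6390 = 6505520; w2·w2 = 136·136 + 490·490 + 524·524 = 533172
λ ≈ 6505520/533172 = 12.2015

12.2015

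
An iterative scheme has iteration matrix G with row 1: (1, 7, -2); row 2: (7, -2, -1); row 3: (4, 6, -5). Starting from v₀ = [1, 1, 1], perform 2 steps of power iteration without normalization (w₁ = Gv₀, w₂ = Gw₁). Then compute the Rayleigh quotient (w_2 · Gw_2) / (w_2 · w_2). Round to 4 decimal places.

λ ≈ 5.3607

w1 = Gv₀ = (6, 4, 5)
w2 = Gw1 = (24, 29, 23)
Gw2 = (181, 87, 155)
w2·Gw2 = 24·181 + 29·87 + 23·155 = 10432; w2·w2 = 24·24 + 29·29 + 23·23 = 1946
λ ≈ 10432/1946 = 5.3607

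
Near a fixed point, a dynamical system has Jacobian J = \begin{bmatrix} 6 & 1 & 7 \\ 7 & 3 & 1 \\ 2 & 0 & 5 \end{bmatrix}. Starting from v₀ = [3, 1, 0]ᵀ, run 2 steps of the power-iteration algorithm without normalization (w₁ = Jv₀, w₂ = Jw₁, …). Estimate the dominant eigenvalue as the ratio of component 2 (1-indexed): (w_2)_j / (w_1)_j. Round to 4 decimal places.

λ ≈ 8.7917

w1 = Jv₀ = (6·3 + 1·1 + 7·0; 7·3 + 3·1 + 1·0; 2·3 + 0·1 + 5·0) = (19, 24, 6)
w2 = Jw1 = (6·19 + 1·24 + 7·6; 7·19 + 3·24 + 1·6; 2·19 + 0·24 + 5·6) = (180, 211, 68)
Ratio at component: 211 / 24 = 8.7917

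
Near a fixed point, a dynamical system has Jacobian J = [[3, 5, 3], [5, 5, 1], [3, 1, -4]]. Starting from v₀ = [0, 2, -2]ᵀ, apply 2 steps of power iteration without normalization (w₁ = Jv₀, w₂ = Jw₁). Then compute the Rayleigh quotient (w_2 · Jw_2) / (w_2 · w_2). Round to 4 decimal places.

w1 = Jv₀ = (3·0 + 5·2 + 3·(-2); 5·0 + 5·2 + 1·(-2); 3·0 + 1·2 + (-4)·(-2)) = (4, 8, 10)
w2 = Jw1 = (3·4 + 5·8 + 3·10; 5·4 + 5·8 + 1·10; 3·4 + 1·8 + (-4)·10) = (82, 70, -20)
Jw2 = (536, 740, 396)
w2·Jw2 = 82·536 + 70·740 + (-20)·396 = 87832; w2·w2 = 82·82 + 70·70 + (-20)·(-20) = 12024
λ ≈ 87832/12024 = 7.3047

7.3047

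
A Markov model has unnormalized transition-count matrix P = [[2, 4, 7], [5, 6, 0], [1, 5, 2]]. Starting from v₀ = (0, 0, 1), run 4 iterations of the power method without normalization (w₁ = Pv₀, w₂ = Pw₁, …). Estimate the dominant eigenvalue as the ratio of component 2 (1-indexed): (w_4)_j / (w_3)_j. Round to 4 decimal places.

9.9000

w1 = Pv₀ = (2·0 + 4·0 + 7·1; 5·0 + 6·0 + 0·1; 1·0 + 5·0 + 2·1) = (7, 0, 2)
w2 = Pw1 = (2·7 + 4·0 + 7·2; 5·7 + 6·0 + 0·2; 1·7 + 5·0 + 2·2) = (28, 35, 11)
w3 = Pw2 = (273, 350, 225)
w4 = Pw3 = (3521, 3465, 2473)
Ratio at component: 3465 / 350 = 9.9000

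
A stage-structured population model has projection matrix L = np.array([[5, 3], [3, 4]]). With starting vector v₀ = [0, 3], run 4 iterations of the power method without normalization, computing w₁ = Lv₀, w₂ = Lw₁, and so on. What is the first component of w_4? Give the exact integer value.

4779

w1 = Lv₀ = (9, 12)
w2 = Lw1 = (81, 75)
w3 = Lw2 = (630, 543)
w4 = Lw3 = (4779, 4062)
The requested component of w4 is 4779.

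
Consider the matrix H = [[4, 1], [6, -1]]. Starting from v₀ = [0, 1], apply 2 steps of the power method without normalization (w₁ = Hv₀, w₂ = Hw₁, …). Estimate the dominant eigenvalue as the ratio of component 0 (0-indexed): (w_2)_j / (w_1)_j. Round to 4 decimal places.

3.0000

w1 = Hv₀ = (1, -1)
w2 = Hw1 = (3, 7)
Ratio at component: 3 / 1 = 3.0000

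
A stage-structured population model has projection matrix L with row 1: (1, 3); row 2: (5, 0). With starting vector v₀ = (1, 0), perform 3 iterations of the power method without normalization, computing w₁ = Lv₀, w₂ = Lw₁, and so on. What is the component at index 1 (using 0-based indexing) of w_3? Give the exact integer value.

w1 = Lv₀ = (1·1 + 3·0; 5·1 + 0·0) = (1, 5)
w2 = Lw1 = (1·1 + 3·5; 5·1 + 0·5) = (16, 5)
w3 = Lw2 = (31, 80)
The requested component of w3 is 80.

80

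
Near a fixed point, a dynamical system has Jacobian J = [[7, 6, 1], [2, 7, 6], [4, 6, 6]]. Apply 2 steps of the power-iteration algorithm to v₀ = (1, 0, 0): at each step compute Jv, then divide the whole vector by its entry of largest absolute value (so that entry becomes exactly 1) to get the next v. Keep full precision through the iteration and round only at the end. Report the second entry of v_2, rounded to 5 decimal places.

Jv0 = (7.000000, 2.000000, 4.000000); divide by 7.000000 → v1 = (1.000000, 0.285714, 0.571429)
Jv1 = (9.285714, 7.428571, 9.142857); divide by 9.285714 → v2 = (1.000000, 0.800000, 0.984615)
Requested entry of v2: 52/65 = 0.80000

0.80000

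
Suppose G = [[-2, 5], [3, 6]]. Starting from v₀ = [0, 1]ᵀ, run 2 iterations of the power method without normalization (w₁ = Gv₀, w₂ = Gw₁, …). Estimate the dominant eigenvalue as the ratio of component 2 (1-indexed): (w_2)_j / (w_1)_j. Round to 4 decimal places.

λ ≈ 8.5000

w1 = Gv₀ = (5, 6)
w2 = Gw1 = (20, 51)
Ratio at component: 51 / 6 = 8.5000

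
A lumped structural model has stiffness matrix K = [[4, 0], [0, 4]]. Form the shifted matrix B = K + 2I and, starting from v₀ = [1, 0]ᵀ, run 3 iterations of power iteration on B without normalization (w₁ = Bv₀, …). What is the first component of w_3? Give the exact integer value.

216

B = K + 2I has rows (6, 0); (0, 6)
w1 = Bv₀ = (6·1 + 0·0; 0·1 + 6·0) = (6, 0)
w2 = Bw1 = (6·6 + 0·0; 0·6 + 6·0) = (36, 0)
w3 = Bw2 = (216, 0)
Requested component of w3: 216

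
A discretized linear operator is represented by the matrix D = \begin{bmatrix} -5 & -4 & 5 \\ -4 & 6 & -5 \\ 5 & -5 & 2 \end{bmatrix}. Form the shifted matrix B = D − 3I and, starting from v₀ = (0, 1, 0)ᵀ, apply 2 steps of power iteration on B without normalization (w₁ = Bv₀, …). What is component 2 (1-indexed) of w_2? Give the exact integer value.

B = D − 3I has rows (-8, -4, 5); (-4, 3, -5); (5, -5, -1)
w1 = Bv₀ = ((-8)·0 + (-4)·1 + 5·0; (-4)·0 + 3·1 + (-5)·0; 5·0 + (-5)·1 + (-1)·0) = (-4, 3, -5)
w2 = Bw1 = ((-8)·(-4) + (-4)·3 + 5·(-5); (-4)·(-4) + 3·3 + (-5)·(-5); 5·(-4) + (-5)·3 + (-1)·(-5)) = (-5, 50, -30)
Requested component of w2: 50

50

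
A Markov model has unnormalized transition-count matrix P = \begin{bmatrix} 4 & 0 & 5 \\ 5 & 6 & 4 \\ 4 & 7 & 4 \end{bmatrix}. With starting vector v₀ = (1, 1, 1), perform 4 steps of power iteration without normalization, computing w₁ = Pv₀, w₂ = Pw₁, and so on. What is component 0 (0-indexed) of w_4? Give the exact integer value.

18861

w1 = Pv₀ = (4·1 + 0·1 + 5·1; 5·1 + 6·1 + 4·1; 4·1 + 7·1 + 4·1) = (9, 15, 15)
w2 = Pw1 = (4·9 + 0·15 + 5·15; 5·9 + 6·15 + 4·15; 4·9 + 7·15 + 4·15) = (111, 195, 201)
w3 = Pw2 = (1449, 2529, 2613)
w4 = Pw3 = (18861, 32871, 33951)
The requested component of w4 is 18861.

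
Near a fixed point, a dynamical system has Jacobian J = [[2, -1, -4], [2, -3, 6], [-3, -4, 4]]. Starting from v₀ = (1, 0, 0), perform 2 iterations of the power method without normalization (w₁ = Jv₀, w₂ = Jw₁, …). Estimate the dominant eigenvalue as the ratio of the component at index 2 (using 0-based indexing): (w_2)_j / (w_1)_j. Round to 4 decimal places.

8.6667

w1 = Jv₀ = (2·1 + (-1)·0 + (-4)·0; 2·1 + (-3)·0 + 6·0; (-3)·1 + (-4)·0 + 4·0) = (2, 2, -3)
w2 = Jw1 = (2·2 + (-1)·2 + (-4)·(-3); 2·2 + (-3)·2 + 6·(-3); (-3)·2 + (-4)·2 + 4·(-3)) = (14, -20, -26)
Ratio at component: -26 / -3 = 8.6667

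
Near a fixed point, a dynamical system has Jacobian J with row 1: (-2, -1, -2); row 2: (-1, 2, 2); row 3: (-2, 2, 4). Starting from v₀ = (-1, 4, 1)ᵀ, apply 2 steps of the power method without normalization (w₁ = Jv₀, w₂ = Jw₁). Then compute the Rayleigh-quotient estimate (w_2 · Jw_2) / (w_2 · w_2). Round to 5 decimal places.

w1 = Jv₀ = ((-2)·(-1) + (-1)·4 + (-2)·1; (-1)·(-1) + 2·4 + 2·1; (-2)·(-1) + 2·4 + 4·1) = (-4, 11, 14)
w2 = Jw1 = ((-2)·(-4) + (-1)·11 + (-2)·14; (-1)·(-4) + 2·11 + 2·14; (-2)·(-4) + 2·11 + 4·14) = (-31, 54, 86)
Jw2 = (-164, 311, 514)
w2·Jw2 = (-31)·(-164) + 54·311 + 86·514 = 66082; w2·w2 = (-31)·(-31) + 54·54 + 86·86 = 11273
λ ≈ 66082/11273 = 5.86197

5.86197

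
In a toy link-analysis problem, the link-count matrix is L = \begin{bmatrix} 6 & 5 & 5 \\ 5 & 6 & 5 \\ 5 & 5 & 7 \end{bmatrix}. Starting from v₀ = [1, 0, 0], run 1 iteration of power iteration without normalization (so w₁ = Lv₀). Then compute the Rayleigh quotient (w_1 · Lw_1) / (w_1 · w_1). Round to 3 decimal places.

16.174

w1 = Lv₀ = (6·1 + 5·0 + 5·0; 5·1 + 6·0 + 5·0; 5·1 + 5·0 + 7·0) = (6, 5, 5)
Lw1 = (86, 85, 90)
w1·Lw1 = 6·86 + 5·85 + 5·90 = 1391; w1·w1 = 6·6 + 5·5 + 5·5 = 86
λ ≈ 1391/86 = 16.174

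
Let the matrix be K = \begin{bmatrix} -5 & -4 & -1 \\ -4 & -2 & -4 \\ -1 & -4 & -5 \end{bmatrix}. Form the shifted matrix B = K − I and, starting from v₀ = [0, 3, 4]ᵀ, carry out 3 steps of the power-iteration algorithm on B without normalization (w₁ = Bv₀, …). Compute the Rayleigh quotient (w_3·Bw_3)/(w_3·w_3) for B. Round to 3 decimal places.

-10.974

B = K − I has rows (-6, -4, -1); (-4, -3, -4); (-1, -4, -6)
w1 = Bv₀ = ((-6)·0 + (-4)·3 + (-1)·4; (-4)·0 + (-3)·3 + (-4)·4; (-1)·0 + (-4)·3 + (-6)·4) = (-16, -25, -36)
w2 = Bw1 = ((-6)·(-16) + (-4)·(-25) + (-1)·(-36); (-4)·(-16) + (-3)·(-25) + (-4)·(-36); (-1)·(-16) + (-4)·(-25) + (-6)·(-36)) = (232, 283, 332)
w3 = Bw2 = (-2856, -3105, -3356)
Bw3 = (32912, 34163, 35412)
w3·Bw3 = -318915459; w3·w3 = 29060497; μ ≈ -318915459/29060497 = -10.974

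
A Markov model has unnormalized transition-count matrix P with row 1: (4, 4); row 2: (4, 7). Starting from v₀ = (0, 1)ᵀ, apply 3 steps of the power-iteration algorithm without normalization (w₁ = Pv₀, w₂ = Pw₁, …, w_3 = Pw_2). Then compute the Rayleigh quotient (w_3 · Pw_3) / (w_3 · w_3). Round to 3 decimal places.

9.772

w1 = Pv₀ = (4, 7)
w2 = Pw1 = (44, 65)
w3 = Pw2 = (436, 631)
Pw3 = (4268, 6161)
w3·Pw3 = 436·4268 + 631·6161 = 5748439; w3·w3 = 436·436 + 631·631 = 588257
λ ≈ 5748439/588257 = 9.772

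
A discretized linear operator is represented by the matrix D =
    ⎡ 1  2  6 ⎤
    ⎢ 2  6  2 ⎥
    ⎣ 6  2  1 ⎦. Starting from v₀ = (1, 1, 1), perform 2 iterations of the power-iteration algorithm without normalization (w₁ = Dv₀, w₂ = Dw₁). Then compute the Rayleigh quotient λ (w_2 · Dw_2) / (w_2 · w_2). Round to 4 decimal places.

λ ≈ 9.3714

w1 = Dv₀ = (9, 10, 9)
w2 = Dw1 = (83, 96, 83)
Dw2 = (773, 908, 773)
w2·Dw2 = 83·773 + 96·908 + 83·773 = 215486; w2·w2 = 83·83 + 96·96 + 83·83 = 22994
λ ≈ 215486/22994 = 9.3714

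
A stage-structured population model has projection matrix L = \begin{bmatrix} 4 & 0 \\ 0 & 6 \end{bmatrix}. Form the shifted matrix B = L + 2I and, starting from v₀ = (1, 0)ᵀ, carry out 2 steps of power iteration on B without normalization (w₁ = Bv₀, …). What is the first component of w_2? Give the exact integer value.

B = L + 2I has rows (6, 0); (0, 8)
w1 = Bv₀ = (6, 0)
w2 = Bw1 = (36, 0)
Requested component of w2: 36

36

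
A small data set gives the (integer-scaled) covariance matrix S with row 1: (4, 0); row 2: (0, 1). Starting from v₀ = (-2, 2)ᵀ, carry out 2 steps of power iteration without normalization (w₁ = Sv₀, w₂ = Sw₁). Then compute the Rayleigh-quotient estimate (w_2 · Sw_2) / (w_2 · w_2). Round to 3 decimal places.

w1 = Sv₀ = (4·(-2) + 0·2; 0·(-2) + 1·2) = (-8, 2)
w2 = Sw1 = (4·(-8) + 0·2; 0·(-8) + 1·2) = (-32, 2)
Sw2 = (-128, 2)
w2·Sw2 = (-32)·(-128) + 2·2 = 4100; w2·w2 = (-32)·(-32) + 2·2 = 1028
λ ≈ 4100/1028 = 3.988

3.988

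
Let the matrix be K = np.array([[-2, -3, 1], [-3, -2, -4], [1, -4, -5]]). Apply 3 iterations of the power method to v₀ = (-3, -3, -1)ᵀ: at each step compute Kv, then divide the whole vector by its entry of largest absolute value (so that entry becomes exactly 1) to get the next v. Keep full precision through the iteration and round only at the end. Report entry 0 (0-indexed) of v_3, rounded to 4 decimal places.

Kv0 = (14.00000, 19.00000, 14.00000); divide by 19.00000 → v1 = (0.73684, 1.00000, 0.73684)
Kv1 = (-3.73684, -7.15789, -6.94737); divide by -7.15789 → v2 = (0.52206, 1.00000, 0.97059)
Kv2 = (-3.07353, -7.44853, -8.33088); divide by -8.33088 → v3 = (0.36893, 0.89409, 1.00000)
Requested entry of v3: 418/1133 = 0.3689

0.3689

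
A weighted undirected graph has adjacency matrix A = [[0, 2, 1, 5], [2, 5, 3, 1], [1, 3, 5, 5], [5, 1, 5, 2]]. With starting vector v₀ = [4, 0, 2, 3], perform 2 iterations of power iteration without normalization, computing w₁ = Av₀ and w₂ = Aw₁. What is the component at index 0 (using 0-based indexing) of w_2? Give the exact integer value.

w1 = Av₀ = (0·4 + 2·0 + 1·2 + 5·3; 2·4 + 5·0 + 3·2 + 1·3; 1·4 + 3·0 + 5·2 + 5·3; 5·4 + 1·0 + 5·2 + 2·3) = (17, 17, 29, 36)
w2 = Aw1 = (0·17 + 2·17 + 1·29 + 5·36; 2·17 + 5·17 + 3·29 + 1·36; 1·17 + 3·17 + 5·29 + 5·36; 5·17 + 1·17 + 5·29 + 2·36) = (243, 242, 393, 319)
The requested component of w2 is 243.

243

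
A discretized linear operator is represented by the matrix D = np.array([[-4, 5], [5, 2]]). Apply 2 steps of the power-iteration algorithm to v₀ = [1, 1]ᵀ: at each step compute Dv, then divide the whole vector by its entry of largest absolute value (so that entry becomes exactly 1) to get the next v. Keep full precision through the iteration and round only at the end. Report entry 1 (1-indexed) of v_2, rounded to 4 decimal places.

Dv0 = (1.00000, 7.00000); divide by 7.00000 → v1 = (0.14286, 1.00000)
Dv1 = (4.42857, 2.71429); divide by 4.42857 → v2 = (1.00000, 0.61290)
Requested entry of v2: 31/31 = 1.0000

1.0000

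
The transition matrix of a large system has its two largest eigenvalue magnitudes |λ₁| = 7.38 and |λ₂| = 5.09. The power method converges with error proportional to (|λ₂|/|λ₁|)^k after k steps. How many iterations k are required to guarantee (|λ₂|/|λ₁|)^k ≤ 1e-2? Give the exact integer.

|λ₂/λ₁| = 5.09/7.38 = 0.68970
Need k ≥ ln(1e-2) / ln(0.68970) = -4.6052 / -0.3715 ≈ 12.396
Smallest integer k satisfying the bound: 13

13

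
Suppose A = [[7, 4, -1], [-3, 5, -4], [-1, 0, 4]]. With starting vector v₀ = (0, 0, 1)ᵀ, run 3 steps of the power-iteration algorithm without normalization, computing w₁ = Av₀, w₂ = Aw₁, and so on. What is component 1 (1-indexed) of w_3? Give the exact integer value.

-338

w1 = Av₀ = (7·0 + 4·0 + (-1)·1; (-3)·0 + 5·0 + (-4)·1; (-1)·0 + 0·0 + 4·1) = (-1, -4, 4)
w2 = Aw1 = (7·(-1) + 4·(-4) + (-1)·4; (-3)·(-1) + 5·(-4) + (-4)·4; (-1)·(-1) + 0·(-4) + 4·4) = (-27, -33, 17)
w3 = Aw2 = (-338, -152, 95)
The requested component of w3 is -338.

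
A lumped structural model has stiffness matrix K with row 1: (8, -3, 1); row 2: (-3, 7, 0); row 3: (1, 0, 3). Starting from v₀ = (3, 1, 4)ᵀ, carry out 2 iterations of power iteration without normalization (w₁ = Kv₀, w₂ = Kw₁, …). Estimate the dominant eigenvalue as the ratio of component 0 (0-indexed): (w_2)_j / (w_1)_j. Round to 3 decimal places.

λ ≈ 8.840

w1 = Kv₀ = (8·3 + (-3)·1 + 1·4; (-3)·3 + 7·1 + 0·4; 1·3 + 0·1 + 3·4) = (25, -2, 15)
w2 = Kw1 = (8·25 + (-3)·(-2) + 1·15; (-3)·25 + 7·(-2) + 0·15; 1·25 + 0·(-2) + 3·15) = (221, -89, 70)
Ratio at component: 221 / 25 = 8.840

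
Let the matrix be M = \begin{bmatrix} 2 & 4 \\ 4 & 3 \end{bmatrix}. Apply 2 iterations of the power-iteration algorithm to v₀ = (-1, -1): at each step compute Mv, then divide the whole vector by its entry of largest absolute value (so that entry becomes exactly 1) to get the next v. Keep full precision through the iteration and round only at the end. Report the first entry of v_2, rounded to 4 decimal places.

Mv0 = (-6.00000, -7.00000); divide by -7.00000 → v1 = (0.85714, 1.00000)
Mv1 = (5.71429, 6.42857); divide by 6.42857 → v2 = (0.88889, 1.00000)
Requested entry of v2: -40/-45 = 0.8889

0.8889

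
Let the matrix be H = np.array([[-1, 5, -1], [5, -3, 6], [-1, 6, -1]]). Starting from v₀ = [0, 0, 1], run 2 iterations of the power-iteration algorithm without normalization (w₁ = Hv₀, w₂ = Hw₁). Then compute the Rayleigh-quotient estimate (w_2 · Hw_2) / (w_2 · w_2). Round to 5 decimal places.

λ ≈ -9.04412

w1 = Hv₀ = ((-1)·0 + 5·0 + (-1)·1; 5·0 + (-3)·0 + 6·1; (-1)·0 + 6·0 + (-1)·1) = (-1, 6, -1)
w2 = Hw1 = ((-1)·(-1) + 5·6 + (-1)·(-1); 5·(-1) + (-3)·6 + 6·(-1); (-1)·(-1) + 6·6 + (-1)·(-1)) = (32, -29, 38)
Hw2 = (-215, 475, -244)
w2·Hw2 = 32·(-215) + (-29)·475 + 38·(-244) = -29927; w2·w2 = 32·32 + (-29)·(-29) + 38·38 = 3309
λ ≈ -29927/3309 = -9.04412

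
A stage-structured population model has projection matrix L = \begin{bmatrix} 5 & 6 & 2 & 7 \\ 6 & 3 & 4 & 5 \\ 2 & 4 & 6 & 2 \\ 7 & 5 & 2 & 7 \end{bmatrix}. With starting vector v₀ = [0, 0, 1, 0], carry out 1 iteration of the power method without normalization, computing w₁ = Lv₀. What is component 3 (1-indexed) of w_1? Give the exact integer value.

w1 = Lv₀ = (5·0 + 6·0 + 2·1 + 7·0; 6·0 + 3·0 + 4·1 + 5·0; 2·0 + 4·0 + 6·1 + 2·0; 7·0 + 5·0 + 2·1 + 7·0) = (2, 4, 6, 2)
The requested component of w1 is 6.

6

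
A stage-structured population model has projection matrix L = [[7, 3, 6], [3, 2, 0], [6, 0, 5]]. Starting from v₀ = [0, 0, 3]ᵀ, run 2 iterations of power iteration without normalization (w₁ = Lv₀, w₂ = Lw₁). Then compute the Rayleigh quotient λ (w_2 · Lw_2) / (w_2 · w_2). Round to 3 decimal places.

w1 = Lv₀ = (7·0 + 3·0 + 6·3; 3·0 + 2·0 + 0·3; 6·0 + 0·0 + 5·3) = (18, 0, 15)
w2 = Lw1 = (7·18 + 3·0 + 6·15; 3·18 + 2·0 + 0·15; 6·18 + 0·0 + 5·15) = (216, 54, 183)
Lw2 = (2772, 756, 2211)
w2·Lw2 = 216·2772 + 54·756 + 183·2211 = 1044189; w2·w2 = 216·216 + 54·54 + 183·183 = 83061
λ ≈ 1044189/83061 = 12.571

12.571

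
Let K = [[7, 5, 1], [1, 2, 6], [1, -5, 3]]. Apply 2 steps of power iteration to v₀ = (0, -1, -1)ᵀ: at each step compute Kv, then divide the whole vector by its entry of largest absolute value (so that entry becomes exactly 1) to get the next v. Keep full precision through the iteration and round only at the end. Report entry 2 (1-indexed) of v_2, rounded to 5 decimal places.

Kv0 = (-6.000000, -8.000000, 2.000000); divide by -8.000000 → v1 = (0.750000, 1.000000, -0.250000)
Kv1 = (10.000000, 1.250000, -5.000000); divide by 10.000000 → v2 = (1.000000, 0.125000, -0.500000)
Requested entry of v2: -10/-80 = 0.12500

0.12500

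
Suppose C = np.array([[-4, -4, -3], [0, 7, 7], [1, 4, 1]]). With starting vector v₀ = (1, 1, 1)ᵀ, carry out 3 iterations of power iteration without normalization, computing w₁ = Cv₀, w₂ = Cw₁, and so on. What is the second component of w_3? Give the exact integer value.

w1 = Cv₀ = (-11, 14, 6)
w2 = Cw1 = (-30, 140, 51)
w3 = Cw2 = (-593, 1337, 581)
The requested component of w3 is 1337.

1337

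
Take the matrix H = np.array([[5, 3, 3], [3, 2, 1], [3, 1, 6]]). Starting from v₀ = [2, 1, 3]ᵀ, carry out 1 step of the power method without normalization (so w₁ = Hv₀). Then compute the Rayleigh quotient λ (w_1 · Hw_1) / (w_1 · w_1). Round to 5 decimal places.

w1 = Hv₀ = (5·2 + 3·1 + 3·3; 3·2 + 2·1 + 1·3; 3·2 + 1·1 + 6·3) = (22, 11, 25)
Hw1 = (218, 113, 227)
w1·Hw1 = 22·218 + 11·113 + 25·227 = 11714; w1·w1 = 22·22 + 11·11 + 25·25 = 1230
λ ≈ 11714/1230 = 9.52358

9.52358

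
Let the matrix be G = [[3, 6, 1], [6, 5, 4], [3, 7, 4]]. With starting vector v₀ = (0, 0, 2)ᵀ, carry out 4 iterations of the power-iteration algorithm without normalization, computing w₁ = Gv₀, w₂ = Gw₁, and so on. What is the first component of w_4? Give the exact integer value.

10510

w1 = Gv₀ = (3·0 + 6·0 + 1·2; 6·0 + 5·0 + 4·2; 3·0 + 7·0 + 4·2) = (2, 8, 8)
w2 = Gw1 = (3·2 + 6·8 + 1·8; 6·2 + 5·8 + 4·8; 3·2 + 7·8 + 4·8) = (62, 84, 94)
w3 = Gw2 = (784, 1168, 1150)
w4 = Gw3 = (10510, 15144, 15128)
The requested component of w4 is 10510.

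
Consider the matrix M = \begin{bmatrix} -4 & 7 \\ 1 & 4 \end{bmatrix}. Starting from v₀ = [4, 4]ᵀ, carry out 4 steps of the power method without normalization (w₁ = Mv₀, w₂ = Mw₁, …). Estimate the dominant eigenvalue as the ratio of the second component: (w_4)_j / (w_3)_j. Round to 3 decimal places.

λ ≈ 4.600

w1 = Mv₀ = ((-4)·4 + 7·4; 1·4 + 4·4) = (12, 20)
w2 = Mw1 = ((-4)·12 + 7·20; 1·12 + 4·20) = (92, 92)
w3 = Mw2 = (276, 460)
w4 = Mw3 = (2116, 2116)
Ratio at component: 2116 / 460 = 4.600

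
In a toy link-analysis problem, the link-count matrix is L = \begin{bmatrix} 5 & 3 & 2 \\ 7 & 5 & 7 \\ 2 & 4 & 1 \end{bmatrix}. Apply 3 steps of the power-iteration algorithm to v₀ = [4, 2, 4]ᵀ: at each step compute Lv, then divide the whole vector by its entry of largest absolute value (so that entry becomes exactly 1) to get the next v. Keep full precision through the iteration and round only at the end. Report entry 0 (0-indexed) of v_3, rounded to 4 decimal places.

0.5494

Lv0 = (34.00000, 66.00000, 20.00000); divide by 66.00000 → v1 = (0.51515, 1.00000, 0.30303)
Lv1 = (6.18182, 10.72727, 5.33333); divide by 10.72727 → v2 = (0.57627, 1.00000, 0.49718)
Lv2 = (6.87571, 12.51412, 5.64972); divide by 12.51412 → v3 = (0.54944, 1.00000, 0.45147)
Requested entry of v3: 4868/8860 = 0.5494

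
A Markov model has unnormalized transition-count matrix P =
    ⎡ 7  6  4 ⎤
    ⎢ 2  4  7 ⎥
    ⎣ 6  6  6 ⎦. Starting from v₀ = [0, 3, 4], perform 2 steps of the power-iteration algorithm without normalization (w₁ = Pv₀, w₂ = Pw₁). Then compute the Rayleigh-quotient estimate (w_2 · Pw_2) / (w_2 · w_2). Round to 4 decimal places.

16.0401

w1 = Pv₀ = (34, 40, 42)
w2 = Pw1 = (646, 522, 696)
Pw2 = (10438, 8252, 11184)
w2·Pw2 = 646·10438 + 522·8252 + 696·11184 = 18834556; w2·w2 = 646·646 + 522·522 + 696·696 = 1174216
λ ≈ 18834556/1174216 = 16.0401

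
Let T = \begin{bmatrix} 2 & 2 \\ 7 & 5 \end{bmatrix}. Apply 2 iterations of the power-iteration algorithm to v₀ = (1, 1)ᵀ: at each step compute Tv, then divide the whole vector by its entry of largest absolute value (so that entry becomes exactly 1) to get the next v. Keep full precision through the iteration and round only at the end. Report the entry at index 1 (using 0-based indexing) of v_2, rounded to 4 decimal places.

1.0000

Tv0 = (4.00000, 12.00000); divide by 12.00000 → v1 = (0.33333, 1.00000)
Tv1 = (2.66667, 7.33333); divide by 7.33333 → v2 = (0.36364, 1.00000)
Requested entry of v2: 88/88 = 1.0000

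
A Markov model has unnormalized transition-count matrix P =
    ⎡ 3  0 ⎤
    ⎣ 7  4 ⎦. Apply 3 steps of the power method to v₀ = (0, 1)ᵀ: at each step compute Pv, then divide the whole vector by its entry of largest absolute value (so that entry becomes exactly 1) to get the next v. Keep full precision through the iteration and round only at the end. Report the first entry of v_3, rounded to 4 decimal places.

Pv0 = (0.00000, 4.00000); divide by 4.00000 → v1 = (0.00000, 1.00000)
Pv1 = (0.00000, 4.00000); divide by 4.00000 → v2 = (0.00000, 1.00000)
Pv2 = (0.00000, 4.00000); divide by 4.00000 → v3 = (0.00000, 1.00000)
Requested entry of v3: 0/64 = 0.0000

0.0000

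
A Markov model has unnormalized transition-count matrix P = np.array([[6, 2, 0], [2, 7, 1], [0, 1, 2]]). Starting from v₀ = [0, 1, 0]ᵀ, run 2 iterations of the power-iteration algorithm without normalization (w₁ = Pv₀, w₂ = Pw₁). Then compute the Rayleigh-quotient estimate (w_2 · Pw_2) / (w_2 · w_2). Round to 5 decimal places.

w1 = Pv₀ = (2, 7, 1)
w2 = Pw1 = (26, 54, 9)
Pw2 = (264, 439, 72)
w2·Pw2 = 26·264 + 54·439 + 9·72 = 31218; w2·w2 = 26·26 + 54·54 + 9·9 = 3673
λ ≈ 31218/3673 = 8.49932

λ ≈ 8.49932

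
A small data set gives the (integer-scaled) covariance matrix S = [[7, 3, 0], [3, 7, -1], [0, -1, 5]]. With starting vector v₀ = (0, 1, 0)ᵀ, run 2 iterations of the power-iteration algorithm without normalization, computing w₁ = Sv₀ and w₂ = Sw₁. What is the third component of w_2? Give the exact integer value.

-12

w1 = Sv₀ = (3, 7, -1)
w2 = Sw1 = (42, 59, -12)
The requested component of w2 is -12.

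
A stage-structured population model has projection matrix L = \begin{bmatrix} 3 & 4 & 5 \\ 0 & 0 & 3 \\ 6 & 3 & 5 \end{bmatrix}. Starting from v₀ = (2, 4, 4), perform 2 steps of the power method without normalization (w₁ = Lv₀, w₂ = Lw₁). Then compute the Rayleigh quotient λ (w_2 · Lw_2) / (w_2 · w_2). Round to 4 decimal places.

λ ≈ 10.6056

w1 = Lv₀ = (42, 12, 44)
w2 = Lw1 = (394, 132, 508)
Lw2 = (4250, 1524, 5300)
w2·Lw2 = 394·4250 + 132·1524 + 508·5300 = 4568068; w2·w2 = 394·394 + 132·132 + 508·508 = 430724
λ ≈ 4568068/430724 = 10.6056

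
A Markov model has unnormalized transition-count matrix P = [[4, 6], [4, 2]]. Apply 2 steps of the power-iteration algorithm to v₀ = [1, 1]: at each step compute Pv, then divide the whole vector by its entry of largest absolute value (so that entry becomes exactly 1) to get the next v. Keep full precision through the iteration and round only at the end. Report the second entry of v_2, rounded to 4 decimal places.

0.6842

Pv0 = (10.00000, 6.00000); divide by 10.00000 → v1 = (1.00000, 0.60000)
Pv1 = (7.60000, 5.20000); divide by 7.60000 → v2 = (1.00000, 0.68421)
Requested entry of v2: 52/76 = 0.6842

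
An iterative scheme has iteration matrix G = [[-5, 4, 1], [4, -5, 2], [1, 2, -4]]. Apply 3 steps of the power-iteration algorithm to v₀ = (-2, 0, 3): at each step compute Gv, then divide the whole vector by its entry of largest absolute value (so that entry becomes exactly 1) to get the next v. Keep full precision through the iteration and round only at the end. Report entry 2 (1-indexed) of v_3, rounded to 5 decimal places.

Gv0 = (13.000000, -2.000000, -14.000000); divide by -14.000000 → v1 = (-0.928571, 0.142857, 1.000000)
Gv1 = (6.214286, -2.428571, -4.642857); divide by 6.214286 → v2 = (1.000000, -0.390805, -0.747126)
Gv2 = (-7.310345, 4.459770, 3.206897); divide by -7.310345 → v3 = (1.000000, -0.610063, -0.438679)
Requested entry of v3: -388/636 = -0.61006

-0.61006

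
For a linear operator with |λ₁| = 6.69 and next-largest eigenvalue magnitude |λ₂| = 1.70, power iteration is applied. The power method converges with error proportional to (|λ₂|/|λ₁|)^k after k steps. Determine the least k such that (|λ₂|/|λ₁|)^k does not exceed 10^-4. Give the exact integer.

|λ₂/λ₁| = 1.70/6.69 = 0.25411
Need k ≥ ln(10^-4) / ln(0.25411) = -9.2103 / -1.3700 ≈ 6.723
Smallest integer k satisfying the bound: 7

7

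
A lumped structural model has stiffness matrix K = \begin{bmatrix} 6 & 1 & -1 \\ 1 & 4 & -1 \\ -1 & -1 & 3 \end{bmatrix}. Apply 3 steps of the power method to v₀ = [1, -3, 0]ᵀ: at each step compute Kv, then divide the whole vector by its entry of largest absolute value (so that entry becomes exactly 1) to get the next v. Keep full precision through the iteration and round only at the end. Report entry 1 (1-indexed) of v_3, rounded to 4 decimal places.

0.1492

Kv0 = (3.00000, -11.00000, 2.00000); divide by -11.00000 → v1 = (-0.27273, 1.00000, -0.18182)
Kv1 = (-0.45455, 3.90909, -1.27273); divide by 3.90909 → v2 = (-0.11628, 1.00000, -0.32558)
Kv2 = (0.62791, 4.20930, -1.86047); divide by 4.20930 → v3 = (0.14917, 1.00000, -0.44199)
Requested entry of v3: -27/-181 = 0.1492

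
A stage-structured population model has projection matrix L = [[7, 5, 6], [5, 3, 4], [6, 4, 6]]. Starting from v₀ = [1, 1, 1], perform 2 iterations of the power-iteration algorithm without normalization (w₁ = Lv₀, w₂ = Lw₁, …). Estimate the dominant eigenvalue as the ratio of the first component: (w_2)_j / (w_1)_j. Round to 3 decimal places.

15.667

w1 = Lv₀ = (7·1 + 5·1 + 6·1; 5·1 + 3·1 + 4·1; 6·1 + 4·1 + 6·1) = (18, 12, 16)
w2 = Lw1 = (7·18 + 5·12 + 6·16; 5·18 + 3·12 + 4·16; 6·18 + 4·12 + 6·16) = (282, 190, 252)
Ratio at component: 282 / 18 = 15.667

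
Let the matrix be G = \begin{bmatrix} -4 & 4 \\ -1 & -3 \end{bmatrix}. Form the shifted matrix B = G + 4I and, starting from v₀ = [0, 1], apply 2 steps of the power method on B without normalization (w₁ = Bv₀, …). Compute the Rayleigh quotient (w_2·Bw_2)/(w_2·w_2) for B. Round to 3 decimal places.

-1.080

B = G + 4I has rows (0, 4); (-1, 1)
w1 = Bv₀ = (0·0 + 4·1; (-1)·0 + 1·1) = (4, 1)
w2 = Bw1 = (0·4 + 4·1; (-1)·4 + 1·1) = (4, -3)
Bw2 = (-12, -7)
w2·Bw2 = -27; w2·w2 = 25; μ ≈ -27/25 = -1.080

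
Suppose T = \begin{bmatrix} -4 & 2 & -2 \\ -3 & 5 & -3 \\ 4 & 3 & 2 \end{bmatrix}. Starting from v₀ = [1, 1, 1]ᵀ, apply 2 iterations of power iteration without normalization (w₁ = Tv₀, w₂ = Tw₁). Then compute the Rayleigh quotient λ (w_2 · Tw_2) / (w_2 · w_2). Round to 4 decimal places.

4.4748

w1 = Tv₀ = ((-4)·1 + 2·1 + (-2)·1; (-3)·1 + 5·1 + (-3)·1; 4·1 + 3·1 + 2·1) = (-4, -1, 9)
w2 = Tw1 = ((-4)·(-4) + 2·(-1) + (-2)·9; (-3)·(-4) + 5·(-1) + (-3)·9; 4·(-4) + 3·(-1) + 2·9) = (-4, -20, -1)
Tw2 = (-22, -85, -78)
w2·Tw2 = (-4)·(-22) + (-20)·(-85) + (-1)·(-78) = 1866; w2·w2 = (-4)·(-4) + (-20)·(-20) + (-1)·(-1) = 417
λ ≈ 1866/417 = 4.4748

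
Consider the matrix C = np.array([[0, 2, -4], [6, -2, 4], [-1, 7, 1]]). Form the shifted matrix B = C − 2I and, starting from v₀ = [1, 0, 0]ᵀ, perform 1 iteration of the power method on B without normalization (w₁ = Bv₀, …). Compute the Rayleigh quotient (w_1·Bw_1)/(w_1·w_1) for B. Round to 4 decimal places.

μ ≈ -7.9268

B = C − 2I has rows (-2, 2, -4); (6, -4, 4); (-1, 7, -1)
w1 = Bv₀ = (-2, 6, -1)
Bw1 = (20, -40, 45)
w1·Bw1 = -325; w1·w1 = 41; μ ≈ -325/41 = -7.9268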